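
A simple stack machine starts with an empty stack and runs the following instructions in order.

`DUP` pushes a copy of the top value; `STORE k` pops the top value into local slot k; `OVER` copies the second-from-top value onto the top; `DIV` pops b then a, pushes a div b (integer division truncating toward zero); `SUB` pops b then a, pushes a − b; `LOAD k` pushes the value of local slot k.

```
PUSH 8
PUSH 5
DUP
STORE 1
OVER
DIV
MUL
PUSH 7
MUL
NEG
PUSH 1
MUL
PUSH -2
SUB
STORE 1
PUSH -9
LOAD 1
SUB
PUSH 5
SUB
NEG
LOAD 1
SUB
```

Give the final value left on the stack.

PUSH 8  -> 8
PUSH 5  -> 8 5
DUP     -> 8 5 5
STORE 1 -> 8 5
OVER    -> 8 5 8
DIV     -> 8 0
MUL     -> 0
PUSH 7  -> 0 7
MUL     -> 0
NEG     -> 0
PUSH 1  -> 0 1
MUL     -> 0
PUSH -2 -> 0 -2
SUB     -> 2
STORE 1 -> (empty)
PUSH -9 -> -9
LOAD 1  -> -9 2
SUB     -> -11
PUSH 5  -> -11 5
SUB     -> -16
NEG     -> 16
LOAD 1  -> 16 2
SUB     -> 14

14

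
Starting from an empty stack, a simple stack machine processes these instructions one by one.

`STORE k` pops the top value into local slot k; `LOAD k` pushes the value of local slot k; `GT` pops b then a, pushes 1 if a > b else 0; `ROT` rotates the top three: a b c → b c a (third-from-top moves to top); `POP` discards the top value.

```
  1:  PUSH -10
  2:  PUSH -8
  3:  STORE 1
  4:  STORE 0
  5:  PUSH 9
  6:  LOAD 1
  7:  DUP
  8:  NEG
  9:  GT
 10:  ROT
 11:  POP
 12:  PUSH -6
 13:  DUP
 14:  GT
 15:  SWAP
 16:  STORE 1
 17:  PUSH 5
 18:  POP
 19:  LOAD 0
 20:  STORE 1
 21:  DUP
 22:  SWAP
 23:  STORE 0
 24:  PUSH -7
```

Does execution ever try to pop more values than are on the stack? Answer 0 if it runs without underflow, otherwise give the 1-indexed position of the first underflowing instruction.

10

PUSH -10 : -10
PUSH -8  : -10 -8
STORE 1  : -10
STORE 0  : (empty)
PUSH 9   : 9
LOAD 1   : 9 -8
DUP      : 9 -8 -8
NEG      : 9 -8 8
GT       : 9 0
ROT  — needs 3 operands, stack has 2 → underflow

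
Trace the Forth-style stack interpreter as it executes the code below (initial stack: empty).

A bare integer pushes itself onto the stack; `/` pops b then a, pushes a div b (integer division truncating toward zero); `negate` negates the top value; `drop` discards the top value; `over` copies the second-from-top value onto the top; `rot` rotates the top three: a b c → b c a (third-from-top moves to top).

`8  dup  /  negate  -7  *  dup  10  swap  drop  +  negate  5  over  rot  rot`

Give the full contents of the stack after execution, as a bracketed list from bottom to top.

8       8
dup     8 8
/       1
negate  -1
-7      -1 -7
*       7
dup     7 7
10      7 7 10
swap    7 10 7
drop    7 10
+       17
negate  -17
5       -17 5
over    -17 5 -17
rot     5 -17 -17
rot     -17 -17 5

[-17, -17, 5]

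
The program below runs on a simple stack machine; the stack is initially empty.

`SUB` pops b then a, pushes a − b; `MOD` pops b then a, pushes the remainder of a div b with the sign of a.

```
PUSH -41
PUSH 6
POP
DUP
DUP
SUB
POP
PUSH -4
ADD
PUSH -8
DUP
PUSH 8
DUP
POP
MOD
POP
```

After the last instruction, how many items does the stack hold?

2

PUSH -41 : [-41]
PUSH 6   : [-41, 6]
POP      : [-41]
DUP      : [-41, -41]
DUP      : [-41, -41, -41]
SUB      : [-41, 0]
POP      : [-41]
PUSH -4  : [-41, -4]
ADD      : [-45]
PUSH -8  : [-45, -8]
DUP      : [-45, -8, -8]
PUSH 8   : [-45, -8, -8, 8]
DUP      : [-45, -8, -8, 8, 8]
POP      : [-45, -8, -8, 8]
MOD      : [-45, -8, 0]
POP      : [-45, -8]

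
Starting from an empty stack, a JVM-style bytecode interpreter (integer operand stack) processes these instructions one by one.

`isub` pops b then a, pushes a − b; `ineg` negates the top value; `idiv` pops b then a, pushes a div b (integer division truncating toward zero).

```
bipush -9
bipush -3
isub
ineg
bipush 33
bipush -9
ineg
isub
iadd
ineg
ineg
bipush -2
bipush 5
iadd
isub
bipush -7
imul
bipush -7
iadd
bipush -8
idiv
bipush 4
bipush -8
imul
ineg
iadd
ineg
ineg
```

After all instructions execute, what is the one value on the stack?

bipush -9 → [-9]
bipush -3 → [-9, -3]
isub      → [-6]
ineg      → [6]
bipush 33 → [6, 33]
bipush -9 → [6, 33, -9]
ineg      → [6, 33, 9]
isub      → [6, 24]
iadd      → [30]
ineg      → [-30]
ineg      → [30]
bipush -2 → [30, -2]
bipush 5  → [30, -2, 5]
iadd      → [30, 3]
isub      → [27]
bipush -7 → [27, -7]
imul      → [-189]
bipush -7 → [-189, -7]
iadd      → [-196]
bipush -8 → [-196, -8]
idiv      → [24]
bipush 4  → [24, 4]
bipush -8 → [24, 4, -8]
imul      → [24, -32]
ineg      → [24, 32]
iadd      → [56]
ineg      → [-56]
ineg      → [56]

56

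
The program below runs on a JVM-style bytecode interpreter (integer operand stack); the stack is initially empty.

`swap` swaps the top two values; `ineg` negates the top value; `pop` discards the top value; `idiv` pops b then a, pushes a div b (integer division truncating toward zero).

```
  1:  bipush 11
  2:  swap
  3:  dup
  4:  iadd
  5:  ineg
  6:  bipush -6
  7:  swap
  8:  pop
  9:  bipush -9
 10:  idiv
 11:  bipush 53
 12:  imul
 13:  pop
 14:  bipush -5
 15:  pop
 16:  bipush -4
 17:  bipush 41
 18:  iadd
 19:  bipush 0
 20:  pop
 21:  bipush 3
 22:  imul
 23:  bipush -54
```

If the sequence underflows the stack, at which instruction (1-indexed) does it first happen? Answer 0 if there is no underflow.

2

bipush 11 : 11
swap  — needs 2 operands, stack has 1 → underflow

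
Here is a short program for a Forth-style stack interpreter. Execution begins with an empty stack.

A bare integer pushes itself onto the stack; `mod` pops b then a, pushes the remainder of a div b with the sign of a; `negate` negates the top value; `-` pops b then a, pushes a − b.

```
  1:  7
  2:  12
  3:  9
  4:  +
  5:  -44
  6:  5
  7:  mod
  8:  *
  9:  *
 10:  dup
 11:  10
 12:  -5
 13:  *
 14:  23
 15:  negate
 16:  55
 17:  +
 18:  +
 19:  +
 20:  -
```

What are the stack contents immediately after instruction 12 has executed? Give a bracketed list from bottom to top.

7    [7]
12   [7, 12]
9    [7, 12, 9]
+    [7, 21]
-44  [7, 21, -44]
5    [7, 21, -44, 5]
mod  [7, 21, -4]
*    [7, -84]
*    [-588]
dup  [-588, -588]
10   [-588, -588, 10]
-5   [-588, -588, 10, -5]

[-588, -588, 10, -5]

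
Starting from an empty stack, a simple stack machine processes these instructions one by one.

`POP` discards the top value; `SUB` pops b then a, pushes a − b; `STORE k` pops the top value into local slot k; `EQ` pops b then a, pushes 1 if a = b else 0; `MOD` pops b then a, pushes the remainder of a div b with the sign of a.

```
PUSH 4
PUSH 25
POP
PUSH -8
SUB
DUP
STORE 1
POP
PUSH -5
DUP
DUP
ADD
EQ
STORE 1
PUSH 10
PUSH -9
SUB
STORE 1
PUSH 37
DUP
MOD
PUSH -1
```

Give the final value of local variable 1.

PUSH 4  -> 4
PUSH 25 -> 4 25
POP     -> 4
PUSH -8 -> 4 -8
SUB     -> 12
DUP     -> 12 12
STORE 1 -> 12
POP     -> (empty)
PUSH -5 -> -5
DUP     -> -5 -5
DUP     -> -5 -5 -5
ADD     -> -5 -10
EQ      -> 0
STORE 1 -> (empty)
PUSH 10 -> 10
PUSH -9 -> 10 -9
SUB     -> 19
STORE 1 -> (empty)
PUSH 37 -> 37
DUP     -> 37 37
MOD     -> 0
PUSH -1 -> 0 -1

19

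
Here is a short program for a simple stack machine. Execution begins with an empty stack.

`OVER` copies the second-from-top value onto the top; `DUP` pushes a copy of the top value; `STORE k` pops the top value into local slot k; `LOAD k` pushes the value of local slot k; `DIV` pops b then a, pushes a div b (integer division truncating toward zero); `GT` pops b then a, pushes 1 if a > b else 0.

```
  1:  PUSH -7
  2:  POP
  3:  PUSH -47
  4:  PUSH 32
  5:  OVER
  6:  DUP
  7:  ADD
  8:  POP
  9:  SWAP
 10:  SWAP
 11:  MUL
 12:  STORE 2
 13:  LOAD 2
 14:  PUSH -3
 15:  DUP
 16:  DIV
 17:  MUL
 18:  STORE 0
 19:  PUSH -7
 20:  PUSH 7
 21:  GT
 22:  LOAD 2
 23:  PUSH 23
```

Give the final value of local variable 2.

PUSH -7   [-7]
POP       []
PUSH -47  [-47]
PUSH 32   [-47, 32]
OVER      [-47, 32, -47]
DUP       [-47, 32, -47, -47]
ADD       [-47, 32, -94]
POP       [-47, 32]
SWAP      [32, -47]
SWAP      [-47, 32]
MUL       [-1504]
STORE 2   []
LOAD 2    [-1504]
PUSH -3   [-1504, -3]
DUP       [-1504, -3, -3]
DIV       [-1504, 1]
MUL       [-1504]
STORE 0   []
PUSH -7   [-7]
PUSH 7    [-7, 7]
GT        [0]
LOAD 2    [0, -1504]
PUSH 23   [0, -1504, 23]

-1504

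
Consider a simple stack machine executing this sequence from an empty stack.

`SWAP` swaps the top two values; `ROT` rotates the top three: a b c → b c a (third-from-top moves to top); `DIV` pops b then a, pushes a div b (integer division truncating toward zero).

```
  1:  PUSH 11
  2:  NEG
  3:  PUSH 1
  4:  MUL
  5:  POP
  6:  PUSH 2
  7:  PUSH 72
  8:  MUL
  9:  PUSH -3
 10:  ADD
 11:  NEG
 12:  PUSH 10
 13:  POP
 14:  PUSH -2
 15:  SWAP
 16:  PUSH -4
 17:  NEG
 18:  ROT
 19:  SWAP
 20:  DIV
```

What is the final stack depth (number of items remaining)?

PUSH 11 -> [11]
NEG     -> [-11]
PUSH 1  -> [-11, 1]
MUL     -> [-11]
POP     -> []
PUSH 2  -> [2]
PUSH 72 -> [2, 72]
MUL     -> [144]
PUSH -3 -> [144, -3]
ADD     -> [141]
NEG     -> [-141]
PUSH 10 -> [-141, 10]
POP     -> [-141]
PUSH -2 -> [-141, -2]
SWAP    -> [-2, -141]
PUSH -4 -> [-2, -141, -4]
NEG     -> [-2, -141, 4]
ROT     -> [-141, 4, -2]
SWAP    -> [-141, -2, 4]
DIV     -> [-141, 0]

2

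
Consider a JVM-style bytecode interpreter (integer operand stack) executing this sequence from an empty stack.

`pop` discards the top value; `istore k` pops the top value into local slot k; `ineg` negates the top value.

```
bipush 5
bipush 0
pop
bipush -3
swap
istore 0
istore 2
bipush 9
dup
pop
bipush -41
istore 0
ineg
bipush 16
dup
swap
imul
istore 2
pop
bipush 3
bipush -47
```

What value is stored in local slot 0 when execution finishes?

-41

bipush 5   : [5]
bipush 0   : [5, 0]
pop        : [5]
bipush -3  : [5, -3]
swap       : [-3, 5]
istore 0   : [-3]
istore 2   : []
bipush 9   : [9]
dup        : [9, 9]
pop        : [9]
bipush -41 : [9, -41]
istore 0   : [9]
ineg       : [-9]
bipush 16  : [-9, 16]
dup        : [-9, 16, 16]
swap       : [-9, 16, 16]
imul       : [-9, 256]
istore 2   : [-9]
pop        : []
bipush 3   : [3]
bipush -47 : [3, -47]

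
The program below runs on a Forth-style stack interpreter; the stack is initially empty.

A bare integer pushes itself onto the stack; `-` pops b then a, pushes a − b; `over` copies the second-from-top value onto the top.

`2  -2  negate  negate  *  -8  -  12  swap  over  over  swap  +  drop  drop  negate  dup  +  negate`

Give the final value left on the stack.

2      -> 2
-2     -> 2 -2
negate -> 2 2
negate -> 2 -2
*      -> -4
-8     -> -4 -8
-      -> 4
12     -> 4 12
swap   -> 12 4
over   -> 12 4 12
over   -> 12 4 12 4
swap   -> 12 4 4 12
+      -> 12 4 16
drop   -> 12 4
drop   -> 12
negate -> -12
dup    -> -12 -12
+      -> -24
negate -> 24

24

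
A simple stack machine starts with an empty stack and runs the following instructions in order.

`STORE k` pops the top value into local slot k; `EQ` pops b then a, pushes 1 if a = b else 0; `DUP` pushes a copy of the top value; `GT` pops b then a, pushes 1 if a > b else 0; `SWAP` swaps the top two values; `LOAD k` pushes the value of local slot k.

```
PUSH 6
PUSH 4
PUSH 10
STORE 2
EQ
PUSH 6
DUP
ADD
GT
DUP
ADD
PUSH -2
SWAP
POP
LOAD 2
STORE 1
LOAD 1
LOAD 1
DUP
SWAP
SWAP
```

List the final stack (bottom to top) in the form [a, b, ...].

PUSH 6  : 6
PUSH 4  : 6 4
PUSH 10 : 6 4 10
STORE 2 : 6 4
EQ      : 0
PUSH 6  : 0 6
DUP     : 0 6 6
ADD     : 0 12
GT      : 0
DUP     : 0 0
ADD     : 0
PUSH -2 : 0 -2
SWAP    : -2 0
POP     : -2
LOAD 2  : -2 10
STORE 1 : -2
LOAD 1  : -2 10
LOAD 1  : -2 10 10
DUP     : -2 10 10 10
SWAP    : -2 10 10 10
SWAP    : -2 10 10 10

[-2, 10, 10, 10]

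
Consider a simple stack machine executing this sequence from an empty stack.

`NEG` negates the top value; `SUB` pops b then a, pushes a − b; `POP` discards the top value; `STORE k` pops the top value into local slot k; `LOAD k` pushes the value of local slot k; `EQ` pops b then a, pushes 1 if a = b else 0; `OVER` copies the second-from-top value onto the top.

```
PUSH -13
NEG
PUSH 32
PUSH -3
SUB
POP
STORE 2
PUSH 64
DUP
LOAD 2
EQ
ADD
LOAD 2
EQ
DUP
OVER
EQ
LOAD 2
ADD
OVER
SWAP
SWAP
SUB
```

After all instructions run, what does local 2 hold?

13

PUSH -13 : [-13]
NEG      : [13]
PUSH 32  : [13, 32]
PUSH -3  : [13, 32, -3]
SUB      : [13, 35]
POP      : [13]
STORE 2  : []
PUSH 64  : [64]
DUP      : [64, 64]
LOAD 2   : [64, 64, 13]
EQ       : [64, 0]
ADD      : [64]
LOAD 2   : [64, 13]
EQ       : [0]
DUP      : [0, 0]
OVER     : [0, 0, 0]
EQ       : [0, 1]
LOAD 2   : [0, 1, 13]
ADD      : [0, 14]
OVER     : [0, 14, 0]
SWAP     : [0, 0, 14]
SWAP     : [0, 14, 0]
SUB      : [0, 14]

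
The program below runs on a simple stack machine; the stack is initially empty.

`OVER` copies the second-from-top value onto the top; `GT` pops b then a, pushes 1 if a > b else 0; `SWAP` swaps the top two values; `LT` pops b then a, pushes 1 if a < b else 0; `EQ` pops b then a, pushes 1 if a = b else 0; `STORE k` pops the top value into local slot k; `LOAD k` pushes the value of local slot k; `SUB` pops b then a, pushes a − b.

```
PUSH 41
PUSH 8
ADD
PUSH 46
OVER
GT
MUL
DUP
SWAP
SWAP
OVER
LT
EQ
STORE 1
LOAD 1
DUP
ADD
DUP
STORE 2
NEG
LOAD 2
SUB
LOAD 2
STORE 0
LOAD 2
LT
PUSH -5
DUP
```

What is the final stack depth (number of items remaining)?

3

PUSH 41 : [41]
PUSH 8  : [41, 8]
ADD     : [49]
PUSH 46 : [49, 46]
OVER    : [49, 46, 49]
GT      : [49, 0]
MUL     : [0]
DUP     : [0, 0]
SWAP    : [0, 0]
SWAP    : [0, 0]
OVER    : [0, 0, 0]
LT      : [0, 0]
EQ      : [1]
STORE 1 : []
LOAD 1  : [1]
DUP     : [1, 1]
ADD     : [2]
DUP     : [2, 2]
STORE 2 : [2]
NEG     : [-2]
LOAD 2  : [-2, 2]
SUB     : [-4]
LOAD 2  : [-4, 2]
STORE 0 : [-4]
LOAD 2  : [-4, 2]
LT      : [1]
PUSH -5 : [1, -5]
DUP     : [1, -5, -5]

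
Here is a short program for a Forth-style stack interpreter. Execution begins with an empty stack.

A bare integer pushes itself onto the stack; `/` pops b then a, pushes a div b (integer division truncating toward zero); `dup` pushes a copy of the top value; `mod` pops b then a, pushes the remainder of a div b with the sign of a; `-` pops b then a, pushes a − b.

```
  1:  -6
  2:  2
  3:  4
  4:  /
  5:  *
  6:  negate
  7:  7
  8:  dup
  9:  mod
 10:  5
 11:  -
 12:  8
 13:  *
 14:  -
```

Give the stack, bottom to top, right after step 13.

-6     -> -6
2      -> -6 2
4      -> -6 2 4
/      -> -6 0
*      -> 0
negate -> 0
7      -> 0 7
dup    -> 0 7 7
mod    -> 0 0
5      -> 0 0 5
-      -> 0 -5
8      -> 0 -5 8
*      -> 0 -40

[0, -40]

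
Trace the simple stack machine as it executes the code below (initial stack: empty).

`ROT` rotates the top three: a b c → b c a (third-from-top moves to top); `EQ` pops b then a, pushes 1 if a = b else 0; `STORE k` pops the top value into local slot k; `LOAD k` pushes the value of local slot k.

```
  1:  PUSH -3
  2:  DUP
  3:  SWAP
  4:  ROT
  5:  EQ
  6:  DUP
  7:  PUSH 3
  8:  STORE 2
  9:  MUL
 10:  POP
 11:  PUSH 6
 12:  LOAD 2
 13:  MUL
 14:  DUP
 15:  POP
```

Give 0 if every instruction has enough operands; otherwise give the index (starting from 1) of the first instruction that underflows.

4

PUSH -3 : [-3]
DUP     : [-3, -3]
SWAP    : [-3, -3]
ROT  — needs 3 operands, stack has 2 → underflow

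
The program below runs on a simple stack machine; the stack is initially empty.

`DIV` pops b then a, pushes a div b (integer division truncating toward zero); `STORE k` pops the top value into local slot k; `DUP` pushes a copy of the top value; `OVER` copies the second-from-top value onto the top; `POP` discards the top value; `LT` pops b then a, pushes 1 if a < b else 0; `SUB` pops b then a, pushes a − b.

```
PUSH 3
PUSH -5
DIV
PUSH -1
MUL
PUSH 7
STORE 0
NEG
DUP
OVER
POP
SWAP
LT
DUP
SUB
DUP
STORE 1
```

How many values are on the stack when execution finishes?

PUSH 3  -> 3
PUSH -5 -> 3 -5
DIV     -> 0
PUSH -1 -> 0 -1
MUL     -> 0
PUSH 7  -> 0 7
STORE 0 -> 0
NEG     -> 0
DUP     -> 0 0
OVER    -> 0 0 0
POP     -> 0 0
SWAP    -> 0 0
LT      -> 0
DUP     -> 0 0
SUB     -> 0
DUP     -> 0 0
STORE 1 -> 0

1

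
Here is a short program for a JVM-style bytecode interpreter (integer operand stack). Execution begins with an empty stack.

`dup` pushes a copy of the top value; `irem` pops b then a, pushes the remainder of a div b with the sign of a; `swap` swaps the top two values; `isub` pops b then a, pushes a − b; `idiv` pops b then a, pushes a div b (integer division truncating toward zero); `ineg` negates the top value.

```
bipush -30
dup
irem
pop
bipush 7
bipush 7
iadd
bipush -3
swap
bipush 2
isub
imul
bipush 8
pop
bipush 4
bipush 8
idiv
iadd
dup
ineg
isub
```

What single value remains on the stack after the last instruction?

bipush -30 -> -30
dup        -> -30 -30
irem       -> 0
pop        -> (empty)
bipush 7   -> 7
bipush 7   -> 7 7
iadd       -> 14
bipush -3  -> 14 -3
swap       -> -3 14
bipush 2   -> -3 14 2
isub       -> -3 12
imul       -> -36
bipush 8   -> -36 8
pop        -> -36
bipush 4   -> -36 4
bipush 8   -> -36 4 8
idiv       -> -36 0
iadd       -> -36
dup        -> -36 -36
ineg       -> -36 36
isub       -> -72

-72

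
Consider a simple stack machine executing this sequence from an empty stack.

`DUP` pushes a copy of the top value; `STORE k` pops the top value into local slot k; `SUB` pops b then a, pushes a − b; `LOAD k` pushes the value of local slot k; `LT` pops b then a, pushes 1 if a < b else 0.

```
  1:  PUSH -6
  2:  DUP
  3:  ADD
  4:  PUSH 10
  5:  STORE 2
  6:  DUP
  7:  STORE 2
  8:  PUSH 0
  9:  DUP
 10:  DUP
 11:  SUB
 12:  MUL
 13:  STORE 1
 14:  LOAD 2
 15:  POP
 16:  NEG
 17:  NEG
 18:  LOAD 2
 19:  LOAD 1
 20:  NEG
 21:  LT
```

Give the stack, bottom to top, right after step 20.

[-12, -12, 0]

PUSH -6 → -6
DUP     → -6 -6
ADD     → -12
PUSH 10 → -12 10
STORE 2 → -12
DUP     → -12 -12
STORE 2 → -12
PUSH 0  → -12 0
DUP     → -12 0 0
DUP     → -12 0 0 0
SUB     → -12 0 0
MUL     → -12 0
STORE 1 → -12
LOAD 2  → -12 -12
POP     → -12
NEG     → 12
NEG     → -12
LOAD 2  → -12 -12
LOAD 1  → -12 -12 0
NEG     → -12 -12 0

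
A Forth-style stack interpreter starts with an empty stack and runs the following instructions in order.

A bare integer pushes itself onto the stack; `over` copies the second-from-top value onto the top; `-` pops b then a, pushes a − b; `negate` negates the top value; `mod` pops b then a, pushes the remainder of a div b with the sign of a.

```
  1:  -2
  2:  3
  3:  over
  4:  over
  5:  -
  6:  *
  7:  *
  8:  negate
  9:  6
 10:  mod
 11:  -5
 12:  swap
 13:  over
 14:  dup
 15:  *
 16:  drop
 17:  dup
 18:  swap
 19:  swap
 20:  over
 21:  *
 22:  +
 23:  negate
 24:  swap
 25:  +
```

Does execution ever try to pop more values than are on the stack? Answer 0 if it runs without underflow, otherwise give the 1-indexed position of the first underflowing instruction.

0

-2     → -2
3      → -2 3
over   → -2 3 -2
over   → -2 3 -2 3
-      → -2 3 -5
*      → -2 -15
*      → 30
negate → -30
6      → -30 6
mod    → 0
-5     → 0 -5
swap   → -5 0
over   → -5 0 -5
dup    → -5 0 -5 -5
*      → -5 0 25
drop   → -5 0
dup    → -5 0 0
swap   → -5 0 0
swap   → -5 0 0
over   → -5 0 0 0
*      → -5 0 0
+      → -5 0
negate → -5 0
swap   → 0 -5
+      → -5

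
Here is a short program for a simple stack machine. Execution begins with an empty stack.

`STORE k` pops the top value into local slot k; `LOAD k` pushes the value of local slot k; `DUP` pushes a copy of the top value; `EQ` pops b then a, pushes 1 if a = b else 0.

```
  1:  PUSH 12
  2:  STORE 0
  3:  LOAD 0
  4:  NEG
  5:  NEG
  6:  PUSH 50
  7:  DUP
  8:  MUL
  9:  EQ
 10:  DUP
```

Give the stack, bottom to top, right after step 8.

PUSH 12 → [12]
STORE 0 → []
LOAD 0  → [12]
NEG     → [-12]
NEG     → [12]
PUSH 50 → [12, 50]
DUP     → [12, 50, 50]
MUL     → [12, 2500]

[12, 2500]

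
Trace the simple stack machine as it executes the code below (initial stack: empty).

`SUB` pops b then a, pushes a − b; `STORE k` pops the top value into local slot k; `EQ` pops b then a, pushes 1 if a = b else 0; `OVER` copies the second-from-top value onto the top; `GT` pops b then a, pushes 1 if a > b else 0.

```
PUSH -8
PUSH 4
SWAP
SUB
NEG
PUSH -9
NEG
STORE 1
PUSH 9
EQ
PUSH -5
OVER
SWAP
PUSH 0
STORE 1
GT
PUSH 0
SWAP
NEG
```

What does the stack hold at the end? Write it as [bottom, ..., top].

[0, 0, -1]

PUSH -8 → [-8]
PUSH 4  → [-8, 4]
SWAP    → [4, -8]
SUB     → [12]
NEG     → [-12]
PUSH -9 → [-12, -9]
NEG     → [-12, 9]
STORE 1 → [-12]
PUSH 9  → [-12, 9]
EQ      → [0]
PUSH -5 → [0, -5]
OVER    → [0, -5, 0]
SWAP    → [0, 0, -5]
PUSH 0  → [0, 0, -5, 0]
STORE 1 → [0, 0, -5]
GT      → [0, 1]
PUSH 0  → [0, 1, 0]
SWAP    → [0, 0, 1]
NEG     → [0, 0, -1]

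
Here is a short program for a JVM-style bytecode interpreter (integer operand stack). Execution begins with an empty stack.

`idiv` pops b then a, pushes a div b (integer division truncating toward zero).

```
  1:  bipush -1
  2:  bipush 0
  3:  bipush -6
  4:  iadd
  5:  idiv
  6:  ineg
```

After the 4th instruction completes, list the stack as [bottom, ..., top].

bipush -1 → -1
bipush 0  → -1 0
bipush -6 → -1 0 -6
iadd      → -1 -6

[-1, -6]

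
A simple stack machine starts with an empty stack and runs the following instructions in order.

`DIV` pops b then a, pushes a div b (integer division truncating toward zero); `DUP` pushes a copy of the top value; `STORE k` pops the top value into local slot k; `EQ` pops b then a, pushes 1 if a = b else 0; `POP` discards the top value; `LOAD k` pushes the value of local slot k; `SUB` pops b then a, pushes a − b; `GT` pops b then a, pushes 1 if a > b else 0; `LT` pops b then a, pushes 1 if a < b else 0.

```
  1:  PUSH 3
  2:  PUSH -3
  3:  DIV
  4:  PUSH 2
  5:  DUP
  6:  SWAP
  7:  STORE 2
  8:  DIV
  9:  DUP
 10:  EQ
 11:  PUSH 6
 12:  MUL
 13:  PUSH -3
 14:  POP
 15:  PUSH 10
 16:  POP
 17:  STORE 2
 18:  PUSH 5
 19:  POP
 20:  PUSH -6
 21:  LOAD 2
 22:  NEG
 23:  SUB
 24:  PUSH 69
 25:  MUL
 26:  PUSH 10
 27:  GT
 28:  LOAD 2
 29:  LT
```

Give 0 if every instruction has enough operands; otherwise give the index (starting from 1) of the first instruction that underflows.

PUSH 3   [3]
PUSH -3  [3, -3]
DIV      [-1]
PUSH 2   [-1, 2]
DUP      [-1, 2, 2]
SWAP     [-1, 2, 2]
STORE 2  [-1, 2]
DIV      [0]
DUP      [0, 0]
EQ       [1]
PUSH 6   [1, 6]
MUL      [6]
PUSH -3  [6, -3]
POP      [6]
PUSH 10  [6, 10]
POP      [6]
STORE 2  []
PUSH 5   [5]
POP      []
PUSH -6  [-6]
LOAD 2   [-6, 6]
NEG      [-6, -6]
SUB      [0]
PUSH 69  [0, 69]
MUL      [0]
PUSH 10  [0, 10]
GT       [0]
LOAD 2   [0, 6]
LT       [1]

0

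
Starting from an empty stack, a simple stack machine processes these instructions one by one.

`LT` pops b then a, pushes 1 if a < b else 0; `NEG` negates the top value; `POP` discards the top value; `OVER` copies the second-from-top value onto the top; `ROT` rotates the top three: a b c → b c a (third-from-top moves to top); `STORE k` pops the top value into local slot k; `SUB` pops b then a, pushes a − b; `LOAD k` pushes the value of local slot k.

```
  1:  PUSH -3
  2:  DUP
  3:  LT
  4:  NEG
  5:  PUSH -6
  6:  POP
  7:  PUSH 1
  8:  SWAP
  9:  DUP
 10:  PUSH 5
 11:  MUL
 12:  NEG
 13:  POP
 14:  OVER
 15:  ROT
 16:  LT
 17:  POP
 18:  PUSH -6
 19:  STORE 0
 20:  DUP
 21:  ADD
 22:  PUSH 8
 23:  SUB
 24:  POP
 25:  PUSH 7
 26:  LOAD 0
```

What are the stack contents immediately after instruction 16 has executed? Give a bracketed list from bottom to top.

PUSH -3  [-3]
DUP      [-3, -3]
LT       [0]
NEG      [0]
PUSH -6  [0, -6]
POP      [0]
PUSH 1   [0, 1]
SWAP     [1, 0]
DUP      [1, 0, 0]
PUSH 5   [1, 0, 0, 5]
MUL      [1, 0, 0]
NEG      [1, 0, 0]
POP      [1, 0]
OVER     [1, 0, 1]
ROT      [0, 1, 1]
LT       [0, 0]

[0, 0]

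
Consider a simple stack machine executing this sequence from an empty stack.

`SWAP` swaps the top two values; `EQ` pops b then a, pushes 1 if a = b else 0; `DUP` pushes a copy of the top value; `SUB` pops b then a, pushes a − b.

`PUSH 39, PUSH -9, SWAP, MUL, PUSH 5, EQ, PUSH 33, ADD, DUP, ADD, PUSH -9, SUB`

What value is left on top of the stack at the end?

75

PUSH 39 -> [39]
PUSH -9 -> [39, -9]
SWAP    -> [-9, 39]
MUL     -> [-351]
PUSH 5  -> [-351, 5]
EQ      -> [0]
PUSH 33 -> [0, 33]
ADD     -> [33]
DUP     -> [33, 33]
ADD     -> [66]
PUSH -9 -> [66, -9]
SUB     -> [75]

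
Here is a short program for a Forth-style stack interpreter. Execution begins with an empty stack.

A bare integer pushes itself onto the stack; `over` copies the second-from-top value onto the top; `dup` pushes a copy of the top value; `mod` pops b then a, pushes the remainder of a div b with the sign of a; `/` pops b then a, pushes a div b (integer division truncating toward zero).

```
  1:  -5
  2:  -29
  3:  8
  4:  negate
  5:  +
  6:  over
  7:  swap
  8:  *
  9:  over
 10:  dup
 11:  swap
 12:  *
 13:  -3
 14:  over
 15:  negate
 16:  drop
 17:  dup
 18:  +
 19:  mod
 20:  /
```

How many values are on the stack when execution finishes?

-5      [-5]
-29     [-5, -29]
8       [-5, -29, 8]
negate  [-5, -29, -8]
+       [-5, -37]
over    [-5, -37, -5]
swap    [-5, -5, -37]
*       [-5, 185]
over    [-5, 185, -5]
dup     [-5, 185, -5, -5]
swap    [-5, 185, -5, -5]
*       [-5, 185, 25]
-3      [-5, 185, 25, -3]
over    [-5, 185, 25, -3, 25]
negate  [-5, 185, 25, -3, -25]
drop    [-5, 185, 25, -3]
dup     [-5, 185, 25, -3, -3]
+       [-5, 185, 25, -6]
mod     [-5, 185, 1]
/       [-5, 185]

2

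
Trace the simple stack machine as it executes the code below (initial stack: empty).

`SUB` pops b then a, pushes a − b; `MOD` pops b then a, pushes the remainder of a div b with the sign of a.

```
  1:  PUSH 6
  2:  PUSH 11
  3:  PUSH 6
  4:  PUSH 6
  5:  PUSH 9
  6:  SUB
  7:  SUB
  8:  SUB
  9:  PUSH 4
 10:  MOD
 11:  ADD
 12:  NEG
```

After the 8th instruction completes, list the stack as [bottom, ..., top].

PUSH 6  -> [6]
PUSH 11 -> [6, 11]
PUSH 6  -> [6, 11, 6]
PUSH 6  -> [6, 11, 6, 6]
PUSH 9  -> [6, 11, 6, 6, 9]
SUB     -> [6, 11, 6, -3]
SUB     -> [6, 11, 9]
SUB     -> [6, 2]

[6, 2]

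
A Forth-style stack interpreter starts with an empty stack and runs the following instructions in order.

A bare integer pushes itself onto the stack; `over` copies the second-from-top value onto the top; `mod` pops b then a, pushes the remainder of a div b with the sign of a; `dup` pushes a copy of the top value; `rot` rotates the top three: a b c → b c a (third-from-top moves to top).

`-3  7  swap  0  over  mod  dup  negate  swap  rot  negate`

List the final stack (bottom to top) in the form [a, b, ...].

[7, 0, 0, 3]

-3     → [-3]
7      → [-3, 7]
swap   → [7, -3]
0      → [7, -3, 0]
over   → [7, -3, 0, -3]
mod    → [7, -3, 0]
dup    → [7, -3, 0, 0]
negate → [7, -3, 0, 0]
swap   → [7, -3, 0, 0]
rot    → [7, 0, 0, -3]
negate → [7, 0, 0, 3]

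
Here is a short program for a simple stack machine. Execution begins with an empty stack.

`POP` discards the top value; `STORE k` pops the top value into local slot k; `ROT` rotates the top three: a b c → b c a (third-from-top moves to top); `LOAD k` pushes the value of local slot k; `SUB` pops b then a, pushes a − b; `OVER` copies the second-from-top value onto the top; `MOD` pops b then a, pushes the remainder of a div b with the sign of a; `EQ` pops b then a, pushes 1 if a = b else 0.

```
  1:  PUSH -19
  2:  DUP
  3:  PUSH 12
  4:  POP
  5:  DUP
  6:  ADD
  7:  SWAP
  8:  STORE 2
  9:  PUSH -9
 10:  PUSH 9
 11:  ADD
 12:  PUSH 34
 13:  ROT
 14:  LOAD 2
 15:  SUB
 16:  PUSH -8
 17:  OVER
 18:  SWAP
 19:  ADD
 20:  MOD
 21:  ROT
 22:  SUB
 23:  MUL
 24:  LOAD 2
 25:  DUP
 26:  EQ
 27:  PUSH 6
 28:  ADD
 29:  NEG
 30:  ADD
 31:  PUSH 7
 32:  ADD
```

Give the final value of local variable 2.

-19

PUSH -19 → [-19]
DUP      → [-19, -19]
PUSH 12  → [-19, -19, 12]
POP      → [-19, -19]
DUP      → [-19, -19, -19]
ADD      → [-19, -38]
SWAP     → [-38, -19]
STORE 2  → [-38]
PUSH -9  → [-38, -9]
PUSH 9   → [-38, -9, 9]
ADD      → [-38, 0]
PUSH 34  → [-38, 0, 34]
ROT      → [0, 34, -38]
LOAD 2   → [0, 34, -38, -19]
SUB      → [0, 34, -19]
PUSH -8  → [0, 34, -19, -8]
OVER     → [0, 34, -19, -8, -19]
SWAP     → [0, 34, -19, -19, -8]
ADD      → [0, 34, -19, -27]
MOD      → [0, 34, -19]
ROT      → [34, -19, 0]
SUB      → [34, -19]
MUL      → [-646]
LOAD 2   → [-646, -19]
DUP      → [-646, -19, -19]
EQ       → [-646, 1]
PUSH 6   → [-646, 1, 6]
ADD      → [-646, 7]
NEG      → [-646, -7]
ADD      → [-653]
PUSH 7   → [-653, 7]
ADD      → [-646]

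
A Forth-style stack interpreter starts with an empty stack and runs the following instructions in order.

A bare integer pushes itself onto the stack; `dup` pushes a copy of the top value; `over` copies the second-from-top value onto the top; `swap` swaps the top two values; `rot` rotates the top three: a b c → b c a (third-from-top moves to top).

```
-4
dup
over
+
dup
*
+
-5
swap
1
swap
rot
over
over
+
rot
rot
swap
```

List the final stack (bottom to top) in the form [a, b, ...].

[1, 55, -5, 60]

-4   : [-4]
dup  : [-4, -4]
over : [-4, -4, -4]
+    : [-4, -8]
dup  : [-4, -8, -8]
*    : [-4, 64]
+    : [60]
-5   : [60, -5]
swap : [-5, 60]
1    : [-5, 60, 1]
swap : [-5, 1, 60]
rot  : [1, 60, -5]
over : [1, 60, -5, 60]
over : [1, 60, -5, 60, -5]
+    : [1, 60, -5, 55]
rot  : [1, -5, 55, 60]
rot  : [1, 55, 60, -5]
swap : [1, 55, -5, 60]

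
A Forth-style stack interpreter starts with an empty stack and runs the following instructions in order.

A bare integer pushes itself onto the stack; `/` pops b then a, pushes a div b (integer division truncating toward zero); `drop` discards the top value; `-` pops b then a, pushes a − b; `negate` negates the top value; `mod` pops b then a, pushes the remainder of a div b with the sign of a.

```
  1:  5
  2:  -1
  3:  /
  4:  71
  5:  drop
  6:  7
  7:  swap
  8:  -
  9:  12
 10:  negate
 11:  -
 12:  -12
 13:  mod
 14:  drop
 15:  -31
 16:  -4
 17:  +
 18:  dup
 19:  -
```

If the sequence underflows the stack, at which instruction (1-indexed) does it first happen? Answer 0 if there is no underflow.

0

5      : 5
-1     : 5 -1
/      : -5
71     : -5 71
drop   : -5
7      : -5 7
swap   : 7 -5
-      : 12
12     : 12 12
negate : 12 -12
-      : 24
-12    : 24 -12
mod    : 0
drop   : (empty)
-31    : -31
-4     : -31 -4
+      : -35
dup    : -35 -35
-      : 0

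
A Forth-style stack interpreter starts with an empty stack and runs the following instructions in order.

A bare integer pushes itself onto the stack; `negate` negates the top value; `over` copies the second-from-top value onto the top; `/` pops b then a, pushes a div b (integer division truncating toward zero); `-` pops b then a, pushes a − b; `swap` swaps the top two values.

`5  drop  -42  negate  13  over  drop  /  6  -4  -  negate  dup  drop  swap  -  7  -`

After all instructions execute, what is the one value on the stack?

5      -> [5]
drop   -> []
-42    -> [-42]
negate -> [42]
13     -> [42, 13]
over   -> [42, 13, 42]
drop   -> [42, 13]
/      -> [3]
6      -> [3, 6]
-4     -> [3, 6, -4]
-      -> [3, 10]
negate -> [3, -10]
dup    -> [3, -10, -10]
drop   -> [3, -10]
swap   -> [-10, 3]
-      -> [-13]
7      -> [-13, 7]
-      -> [-20]

-20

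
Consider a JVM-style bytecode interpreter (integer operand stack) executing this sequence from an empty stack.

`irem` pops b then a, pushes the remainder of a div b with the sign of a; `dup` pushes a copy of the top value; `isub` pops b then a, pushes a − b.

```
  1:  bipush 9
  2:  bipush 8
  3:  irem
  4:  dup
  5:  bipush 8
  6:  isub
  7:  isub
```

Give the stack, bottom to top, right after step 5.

bipush 9 : [9]
bipush 8 : [9, 8]
irem     : [1]
dup      : [1, 1]
bipush 8 : [1, 1, 8]

[1, 1, 8]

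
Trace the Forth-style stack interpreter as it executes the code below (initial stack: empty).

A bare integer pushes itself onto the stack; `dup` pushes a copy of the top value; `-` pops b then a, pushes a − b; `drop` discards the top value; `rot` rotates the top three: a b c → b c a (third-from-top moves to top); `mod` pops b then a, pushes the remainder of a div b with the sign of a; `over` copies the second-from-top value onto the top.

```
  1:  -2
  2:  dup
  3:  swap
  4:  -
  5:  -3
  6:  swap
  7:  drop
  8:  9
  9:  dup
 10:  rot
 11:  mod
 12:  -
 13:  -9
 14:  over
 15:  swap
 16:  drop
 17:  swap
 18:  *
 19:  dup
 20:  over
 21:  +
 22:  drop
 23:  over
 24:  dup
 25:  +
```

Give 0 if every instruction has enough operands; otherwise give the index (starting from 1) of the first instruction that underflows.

-2    [-2]
dup   [-2, -2]
swap  [-2, -2]
-     [0]
-3    [0, -3]
swap  [-3, 0]
drop  [-3]
9     [-3, 9]
dup   [-3, 9, 9]
rot   [9, 9, -3]
mod   [9, 0]
-     [9]
-9    [9, -9]
over  [9, -9, 9]
swap  [9, 9, -9]
drop  [9, 9]
swap  [9, 9]
*     [81]
dup   [81, 81]
over  [81, 81, 81]
+     [81, 162]
drop  [81]
over  — needs 2 operands, stack has 1 → underflow

23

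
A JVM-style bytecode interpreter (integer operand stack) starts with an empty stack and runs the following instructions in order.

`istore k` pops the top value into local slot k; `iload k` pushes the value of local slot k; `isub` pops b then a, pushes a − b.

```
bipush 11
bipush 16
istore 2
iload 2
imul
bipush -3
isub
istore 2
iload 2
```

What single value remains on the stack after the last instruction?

179

bipush 11  11
bipush 16  11 16
istore 2   11
iload 2    11 16
imul       176
bipush -3  176 -3
isub       179
istore 2   (empty)
iload 2    179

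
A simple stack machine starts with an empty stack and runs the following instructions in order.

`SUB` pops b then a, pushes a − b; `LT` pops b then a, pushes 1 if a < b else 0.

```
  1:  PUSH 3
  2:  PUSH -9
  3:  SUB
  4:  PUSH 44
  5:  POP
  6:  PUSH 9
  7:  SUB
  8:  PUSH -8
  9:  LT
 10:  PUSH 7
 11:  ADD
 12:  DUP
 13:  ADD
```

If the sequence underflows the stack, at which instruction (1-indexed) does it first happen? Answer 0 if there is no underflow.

PUSH 3   [3]
PUSH -9  [3, -9]
SUB      [12]
PUSH 44  [12, 44]
POP      [12]
PUSH 9   [12, 9]
SUB      [3]
PUSH -8  [3, -8]
LT       [0]
PUSH 7   [0, 7]
ADD      [7]
DUP      [7, 7]
ADD      [14]

0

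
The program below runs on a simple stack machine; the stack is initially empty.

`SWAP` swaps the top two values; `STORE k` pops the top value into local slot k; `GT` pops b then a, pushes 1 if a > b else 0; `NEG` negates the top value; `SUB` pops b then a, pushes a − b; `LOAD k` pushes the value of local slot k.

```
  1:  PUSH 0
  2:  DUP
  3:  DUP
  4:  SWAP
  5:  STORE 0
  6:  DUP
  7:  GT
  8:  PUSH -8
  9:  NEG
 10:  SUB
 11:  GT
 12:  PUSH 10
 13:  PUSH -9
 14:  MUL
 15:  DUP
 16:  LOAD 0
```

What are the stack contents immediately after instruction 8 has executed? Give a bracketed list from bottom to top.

[0, 0, -8]

PUSH 0  → 0
DUP     → 0 0
DUP     → 0 0 0
SWAP    → 0 0 0
STORE 0 → 0 0
DUP     → 0 0 0
GT      → 0 0
PUSH -8 → 0 0 -8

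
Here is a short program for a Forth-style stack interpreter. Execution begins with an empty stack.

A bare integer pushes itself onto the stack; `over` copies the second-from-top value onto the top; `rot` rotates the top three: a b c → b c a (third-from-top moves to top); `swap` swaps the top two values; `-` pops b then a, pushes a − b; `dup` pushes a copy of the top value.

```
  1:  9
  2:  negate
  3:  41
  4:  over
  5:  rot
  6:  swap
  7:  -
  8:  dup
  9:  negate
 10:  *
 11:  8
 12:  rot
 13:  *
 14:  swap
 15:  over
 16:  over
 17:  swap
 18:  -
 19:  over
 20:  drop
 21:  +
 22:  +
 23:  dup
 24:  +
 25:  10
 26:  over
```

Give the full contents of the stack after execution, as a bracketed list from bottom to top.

9      -> [9]
negate -> [-9]
41     -> [-9, 41]
over   -> [-9, 41, -9]
rot    -> [41, -9, -9]
swap   -> [41, -9, -9]
-      -> [41, 0]
dup    -> [41, 0, 0]
negate -> [41, 0, 0]
*      -> [41, 0]
8      -> [41, 0, 8]
rot    -> [0, 8, 41]
*      -> [0, 328]
swap   -> [328, 0]
over   -> [328, 0, 328]
over   -> [328, 0, 328, 0]
swap   -> [328, 0, 0, 328]
-      -> [328, 0, -328]
over   -> [328, 0, -328, 0]
drop   -> [328, 0, -328]
+      -> [328, -328]
+      -> [0]
dup    -> [0, 0]
+      -> [0]
10     -> [0, 10]
over   -> [0, 10, 0]

[0, 10, 0]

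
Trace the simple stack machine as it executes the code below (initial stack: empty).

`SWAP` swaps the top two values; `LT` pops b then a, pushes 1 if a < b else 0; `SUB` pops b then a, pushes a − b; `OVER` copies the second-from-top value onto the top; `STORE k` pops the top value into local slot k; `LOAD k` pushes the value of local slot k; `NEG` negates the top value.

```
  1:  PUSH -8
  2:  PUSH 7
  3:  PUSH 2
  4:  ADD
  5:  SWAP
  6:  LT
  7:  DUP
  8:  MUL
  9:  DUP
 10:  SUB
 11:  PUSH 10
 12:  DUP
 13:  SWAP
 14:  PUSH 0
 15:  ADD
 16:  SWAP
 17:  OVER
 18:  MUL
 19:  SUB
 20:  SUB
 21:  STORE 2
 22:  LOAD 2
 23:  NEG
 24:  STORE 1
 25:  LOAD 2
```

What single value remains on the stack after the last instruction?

90

PUSH -8 -> -8
PUSH 7  -> -8 7
PUSH 2  -> -8 7 2
ADD     -> -8 9
SWAP    -> 9 -8
LT      -> 0
DUP     -> 0 0
MUL     -> 0
DUP     -> 0 0
SUB     -> 0
PUSH 10 -> 0 10
DUP     -> 0 10 10
SWAP    -> 0 10 10
PUSH 0  -> 0 10 10 0
ADD     -> 0 10 10
SWAP    -> 0 10 10
OVER    -> 0 10 10 10
MUL     -> 0 10 100
SUB     -> 0 -90
SUB     -> 90
STORE 2 -> (empty)
LOAD 2  -> 90
NEG     -> -90
STORE 1 -> (empty)
LOAD 2  -> 90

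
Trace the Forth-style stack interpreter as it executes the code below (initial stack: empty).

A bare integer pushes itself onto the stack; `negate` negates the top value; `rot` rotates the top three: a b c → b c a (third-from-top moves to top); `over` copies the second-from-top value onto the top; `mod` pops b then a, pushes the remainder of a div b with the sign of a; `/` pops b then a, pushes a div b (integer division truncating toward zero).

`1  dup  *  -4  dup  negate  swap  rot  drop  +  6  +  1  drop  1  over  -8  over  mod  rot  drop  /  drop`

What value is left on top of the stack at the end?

6

1      → [1]
dup    → [1, 1]
*      → [1]
-4     → [1, -4]
dup    → [1, -4, -4]
negate → [1, -4, 4]
swap   → [1, 4, -4]
rot    → [4, -4, 1]
drop   → [4, -4]
+      → [0]
6      → [0, 6]
+      → [6]
1      → [6, 1]
drop   → [6]
1      → [6, 1]
over   → [6, 1, 6]
-8     → [6, 1, 6, -8]
over   → [6, 1, 6, -8, 6]
mod    → [6, 1, 6, -2]
rot    → [6, 6, -2, 1]
drop   → [6, 6, -2]
/      → [6, -3]
drop   → [6]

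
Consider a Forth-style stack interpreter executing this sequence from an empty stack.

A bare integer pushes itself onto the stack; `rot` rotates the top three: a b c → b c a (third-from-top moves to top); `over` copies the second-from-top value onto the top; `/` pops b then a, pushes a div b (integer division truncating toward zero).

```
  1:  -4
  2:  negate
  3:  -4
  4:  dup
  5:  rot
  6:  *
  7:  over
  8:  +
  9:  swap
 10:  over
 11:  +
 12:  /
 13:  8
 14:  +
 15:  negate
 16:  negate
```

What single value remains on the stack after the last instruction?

8

-4     -> -4
negate -> 4
-4     -> 4 -4
dup    -> 4 -4 -4
rot    -> -4 -4 4
*      -> -4 -16
over   -> -4 -16 -4
+      -> -4 -20
swap   -> -20 -4
over   -> -20 -4 -20
+      -> -20 -24
/      -> 0
8      -> 0 8
+      -> 8
negate -> -8
negate -> 8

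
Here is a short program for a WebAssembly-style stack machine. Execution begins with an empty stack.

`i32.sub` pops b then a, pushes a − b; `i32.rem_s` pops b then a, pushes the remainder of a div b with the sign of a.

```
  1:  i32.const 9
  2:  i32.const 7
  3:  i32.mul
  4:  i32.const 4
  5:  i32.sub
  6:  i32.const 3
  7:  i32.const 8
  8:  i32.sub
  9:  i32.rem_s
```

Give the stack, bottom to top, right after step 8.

[59, -5]

i32.const 9 : [9]
i32.const 7 : [9, 7]
i32.mul     : [63]
i32.const 4 : [63, 4]
i32.sub     : [59]
i32.const 3 : [59, 3]
i32.const 8 : [59, 3, 8]
i32.sub     : [59, -5]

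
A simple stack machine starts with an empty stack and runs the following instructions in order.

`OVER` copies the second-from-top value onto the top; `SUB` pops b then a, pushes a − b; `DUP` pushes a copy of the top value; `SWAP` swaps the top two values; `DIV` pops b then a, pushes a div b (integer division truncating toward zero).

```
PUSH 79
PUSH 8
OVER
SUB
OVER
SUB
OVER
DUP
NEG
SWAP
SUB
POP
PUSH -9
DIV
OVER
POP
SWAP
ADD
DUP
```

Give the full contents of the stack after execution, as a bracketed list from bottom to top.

[95, 95]

PUSH 79 → [79]
PUSH 8  → [79, 8]
OVER    → [79, 8, 79]
SUB     → [79, -71]
OVER    → [79, -71, 79]
SUB     → [79, -150]
OVER    → [79, -150, 79]
DUP     → [79, -150, 79, 79]
NEG     → [79, -150, 79, -79]
SWAP    → [79, -150, -79, 79]
SUB     → [79, -150, -158]
POP     → [79, -150]
PUSH -9 → [79, -150, -9]
DIV     → [79, 16]
OVER    → [79, 16, 79]
POP     → [79, 16]
SWAP    → [16, 79]
ADD     → [95]
DUP     → [95, 95]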